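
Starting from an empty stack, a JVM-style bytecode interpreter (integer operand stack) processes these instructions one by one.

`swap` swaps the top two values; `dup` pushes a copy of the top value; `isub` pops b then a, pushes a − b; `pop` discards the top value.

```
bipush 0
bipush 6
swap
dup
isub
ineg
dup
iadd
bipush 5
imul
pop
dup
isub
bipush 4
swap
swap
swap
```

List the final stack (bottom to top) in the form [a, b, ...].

[4, 0]

bipush 0 -> 0
bipush 6 -> 0 6
swap     -> 6 0
dup      -> 6 0 0
isub     -> 6 0
ineg     -> 6 0
dup      -> 6 0 0
iadd     -> 6 0
bipush 5 -> 6 0 5
imul     -> 6 0
pop      -> 6
dup      -> 6 6
isub     -> 0
bipush 4 -> 0 4
swap     -> 4 0
swap     -> 0 4
swap     -> 4 0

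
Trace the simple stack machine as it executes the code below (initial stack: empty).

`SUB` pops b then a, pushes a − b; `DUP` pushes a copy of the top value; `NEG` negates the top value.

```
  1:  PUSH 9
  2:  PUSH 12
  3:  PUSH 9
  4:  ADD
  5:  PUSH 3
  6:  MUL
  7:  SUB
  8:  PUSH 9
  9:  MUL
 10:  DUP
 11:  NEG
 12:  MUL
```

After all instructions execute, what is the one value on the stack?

PUSH 9   9
PUSH 12  9 12
PUSH 9   9 12 9
ADD      9 21
PUSH 3   9 21 3
MUL      9 63
SUB      -54
PUSH 9   -54 9
MUL      -486
DUP      -486 -486
NEG      -486 486
MUL      -236196

-236196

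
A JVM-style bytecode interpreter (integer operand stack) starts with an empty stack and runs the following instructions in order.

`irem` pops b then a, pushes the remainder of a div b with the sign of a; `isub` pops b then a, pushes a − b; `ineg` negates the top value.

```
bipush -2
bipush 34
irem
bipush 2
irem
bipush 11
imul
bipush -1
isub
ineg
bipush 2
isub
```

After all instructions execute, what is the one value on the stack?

-3

bipush -2 : [-2]
bipush 34 : [-2, 34]
irem      : [-2]
bipush 2  : [-2, 2]
irem      : [0]
bipush 11 : [0, 11]
imul      : [0]
bipush -1 : [0, -1]
isub      : [1]
ineg      : [-1]
bipush 2  : [-1, 2]
isub      : [-3]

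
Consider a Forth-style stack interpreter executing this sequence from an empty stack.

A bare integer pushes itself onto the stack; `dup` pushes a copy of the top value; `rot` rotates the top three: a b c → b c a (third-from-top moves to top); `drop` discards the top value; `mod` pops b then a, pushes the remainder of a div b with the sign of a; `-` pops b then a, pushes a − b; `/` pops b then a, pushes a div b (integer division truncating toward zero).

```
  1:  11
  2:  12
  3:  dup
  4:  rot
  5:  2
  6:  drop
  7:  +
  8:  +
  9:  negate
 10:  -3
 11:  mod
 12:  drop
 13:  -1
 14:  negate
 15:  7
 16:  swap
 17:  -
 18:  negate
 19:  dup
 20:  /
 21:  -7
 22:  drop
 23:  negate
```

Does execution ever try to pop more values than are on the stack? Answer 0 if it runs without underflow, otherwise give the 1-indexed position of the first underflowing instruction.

0

11     -> [11]
12     -> [11, 12]
dup    -> [11, 12, 12]
rot    -> [12, 12, 11]
2      -> [12, 12, 11, 2]
drop   -> [12, 12, 11]
+      -> [12, 23]
+      -> [35]
negate -> [-35]
-3     -> [-35, -3]
mod    -> [-2]
drop   -> []
-1     -> [-1]
negate -> [1]
7      -> [1, 7]
swap   -> [7, 1]
-      -> [6]
negate -> [-6]
dup    -> [-6, -6]
/      -> [1]
-7     -> [1, -7]
drop   -> [1]
negate -> [-1]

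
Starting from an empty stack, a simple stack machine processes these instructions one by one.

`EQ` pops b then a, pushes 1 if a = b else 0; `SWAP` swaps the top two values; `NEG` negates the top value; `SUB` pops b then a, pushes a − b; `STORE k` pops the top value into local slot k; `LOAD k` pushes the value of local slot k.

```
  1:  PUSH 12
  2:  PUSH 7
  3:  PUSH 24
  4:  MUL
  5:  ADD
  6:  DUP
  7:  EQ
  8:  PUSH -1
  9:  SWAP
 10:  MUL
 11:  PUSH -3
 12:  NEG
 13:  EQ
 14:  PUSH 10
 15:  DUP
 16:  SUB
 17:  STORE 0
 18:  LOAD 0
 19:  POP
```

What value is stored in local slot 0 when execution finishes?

0

PUSH 12 → [12]
PUSH 7  → [12, 7]
PUSH 24 → [12, 7, 24]
MUL     → [12, 168]
ADD     → [180]
DUP     → [180, 180]
EQ      → [1]
PUSH -1 → [1, -1]
SWAP    → [-1, 1]
MUL     → [-1]
PUSH -3 → [-1, -3]
NEG     → [-1, 3]
EQ      → [0]
PUSH 10 → [0, 10]
DUP     → [0, 10, 10]
SUB     → [0, 0]
STORE 0 → [0]
LOAD 0  → [0, 0]
POP     → [0]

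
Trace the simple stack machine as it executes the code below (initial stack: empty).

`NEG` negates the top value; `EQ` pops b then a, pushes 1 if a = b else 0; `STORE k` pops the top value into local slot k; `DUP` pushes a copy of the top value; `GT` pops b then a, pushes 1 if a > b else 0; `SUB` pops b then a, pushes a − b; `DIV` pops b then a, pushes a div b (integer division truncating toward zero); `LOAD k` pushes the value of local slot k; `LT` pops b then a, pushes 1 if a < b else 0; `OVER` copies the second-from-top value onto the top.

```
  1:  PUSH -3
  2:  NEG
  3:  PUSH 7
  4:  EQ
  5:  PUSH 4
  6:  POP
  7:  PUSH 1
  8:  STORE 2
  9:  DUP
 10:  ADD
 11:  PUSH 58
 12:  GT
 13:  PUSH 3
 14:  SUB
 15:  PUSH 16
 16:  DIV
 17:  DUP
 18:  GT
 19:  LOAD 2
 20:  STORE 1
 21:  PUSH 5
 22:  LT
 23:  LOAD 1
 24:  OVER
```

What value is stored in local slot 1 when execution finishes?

1

PUSH -3 -> [-3]
NEG     -> [3]
PUSH 7  -> [3, 7]
EQ      -> [0]
PUSH 4  -> [0, 4]
POP     -> [0]
PUSH 1  -> [0, 1]
STORE 2 -> [0]
DUP     -> [0, 0]
ADD     -> [0]
PUSH 58 -> [0, 58]
GT      -> [0]
PUSH 3  -> [0, 3]
SUB     -> [-3]
PUSH 16 -> [-3, 16]
DIV     -> [0]
DUP     -> [0, 0]
GT      -> [0]
LOAD 2  -> [0, 1]
STORE 1 -> [0]
PUSH 5  -> [0, 5]
LT      -> [1]
LOAD 1  -> [1, 1]
OVER    -> [1, 1, 1]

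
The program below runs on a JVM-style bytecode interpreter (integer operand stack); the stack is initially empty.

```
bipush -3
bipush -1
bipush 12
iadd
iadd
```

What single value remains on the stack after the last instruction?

8

bipush -3 : -3
bipush -1 : -3 -1
bipush 12 : -3 -1 12
iadd      : -3 11
iadd      : 8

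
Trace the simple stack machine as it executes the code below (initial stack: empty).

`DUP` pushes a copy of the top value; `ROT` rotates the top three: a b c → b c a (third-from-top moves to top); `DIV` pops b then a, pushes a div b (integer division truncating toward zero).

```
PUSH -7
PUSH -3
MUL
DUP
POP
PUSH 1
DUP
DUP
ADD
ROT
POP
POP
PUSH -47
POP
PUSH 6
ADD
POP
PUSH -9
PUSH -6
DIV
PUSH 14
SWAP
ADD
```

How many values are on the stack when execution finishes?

1

PUSH -7  : [-7]
PUSH -3  : [-7, -3]
MUL      : [21]
DUP      : [21, 21]
POP      : [21]
PUSH 1   : [21, 1]
DUP      : [21, 1, 1]
DUP      : [21, 1, 1, 1]
ADD      : [21, 1, 2]
ROT      : [1, 2, 21]
POP      : [1, 2]
POP      : [1]
PUSH -47 : [1, -47]
POP      : [1]
PUSH 6   : [1, 6]
ADD      : [7]
POP      : []
PUSH -9  : [-9]
PUSH -6  : [-9, -6]
DIV      : [1]
PUSH 14  : [1, 14]
SWAP     : [14, 1]
ADD      : [15]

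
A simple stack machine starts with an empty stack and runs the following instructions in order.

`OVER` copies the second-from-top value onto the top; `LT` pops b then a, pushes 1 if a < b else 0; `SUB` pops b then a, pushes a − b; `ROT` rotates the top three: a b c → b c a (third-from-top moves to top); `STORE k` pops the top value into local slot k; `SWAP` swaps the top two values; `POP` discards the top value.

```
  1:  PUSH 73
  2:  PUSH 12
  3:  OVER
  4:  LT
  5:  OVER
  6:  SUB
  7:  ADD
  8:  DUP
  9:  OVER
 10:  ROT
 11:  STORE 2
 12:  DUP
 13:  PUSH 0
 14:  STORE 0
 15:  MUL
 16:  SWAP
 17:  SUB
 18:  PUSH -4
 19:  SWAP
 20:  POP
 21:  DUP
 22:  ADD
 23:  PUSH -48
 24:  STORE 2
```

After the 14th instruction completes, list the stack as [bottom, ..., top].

[1, 1, 1]

PUSH 73 → 73
PUSH 12 → 73 12
OVER    → 73 12 73
LT      → 73 1
OVER    → 73 1 73
SUB     → 73 -72
ADD     → 1
DUP     → 1 1
OVER    → 1 1 1
ROT     → 1 1 1
STORE 2 → 1 1
DUP     → 1 1 1
PUSH 0  → 1 1 1 0
STORE 0 → 1 1 1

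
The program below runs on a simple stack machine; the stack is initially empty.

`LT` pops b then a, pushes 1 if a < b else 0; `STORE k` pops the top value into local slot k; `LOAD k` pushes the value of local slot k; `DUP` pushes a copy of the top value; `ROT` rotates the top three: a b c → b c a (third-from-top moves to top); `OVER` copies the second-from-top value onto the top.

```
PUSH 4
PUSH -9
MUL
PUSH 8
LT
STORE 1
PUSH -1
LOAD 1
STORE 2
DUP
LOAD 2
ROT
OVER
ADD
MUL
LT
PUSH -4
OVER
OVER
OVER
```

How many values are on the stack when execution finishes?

5

PUSH 4   4
PUSH -9  4 -9
MUL      -36
PUSH 8   -36 8
LT       1
STORE 1  (empty)
PUSH -1  -1
LOAD 1   -1 1
STORE 2  -1
DUP      -1 -1
LOAD 2   -1 -1 1
ROT      -1 1 -1
OVER     -1 1 -1 1
ADD      -1 1 0
MUL      -1 0
LT       1
PUSH -4  1 -4
OVER     1 -4 1
OVER     1 -4 1 -4
OVER     1 -4 1 -4 1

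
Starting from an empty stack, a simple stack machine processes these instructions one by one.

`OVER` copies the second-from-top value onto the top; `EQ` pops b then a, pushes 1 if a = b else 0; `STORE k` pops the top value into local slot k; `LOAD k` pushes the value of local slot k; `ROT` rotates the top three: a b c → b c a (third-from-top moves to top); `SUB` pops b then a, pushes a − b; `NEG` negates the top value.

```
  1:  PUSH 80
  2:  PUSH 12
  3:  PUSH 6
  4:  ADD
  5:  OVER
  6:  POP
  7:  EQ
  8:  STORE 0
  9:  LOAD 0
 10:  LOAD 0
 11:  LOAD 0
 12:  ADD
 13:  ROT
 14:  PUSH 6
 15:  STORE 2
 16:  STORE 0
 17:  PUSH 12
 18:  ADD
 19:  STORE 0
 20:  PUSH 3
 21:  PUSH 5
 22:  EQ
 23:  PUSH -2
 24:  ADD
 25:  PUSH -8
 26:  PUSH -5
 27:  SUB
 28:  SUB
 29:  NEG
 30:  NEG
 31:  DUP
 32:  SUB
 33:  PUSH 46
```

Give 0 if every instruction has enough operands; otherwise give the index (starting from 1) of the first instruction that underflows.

PUSH 80 → 80
PUSH 12 → 80 12
PUSH 6  → 80 12 6
ADD     → 80 18
OVER    → 80 18 80
POP     → 80 18
EQ      → 0
STORE 0 → (empty)
LOAD 0  → 0
LOAD 0  → 0 0
LOAD 0  → 0 0 0
ADD     → 0 0
ROT  — needs 3 operands, stack has 2 → underflow

13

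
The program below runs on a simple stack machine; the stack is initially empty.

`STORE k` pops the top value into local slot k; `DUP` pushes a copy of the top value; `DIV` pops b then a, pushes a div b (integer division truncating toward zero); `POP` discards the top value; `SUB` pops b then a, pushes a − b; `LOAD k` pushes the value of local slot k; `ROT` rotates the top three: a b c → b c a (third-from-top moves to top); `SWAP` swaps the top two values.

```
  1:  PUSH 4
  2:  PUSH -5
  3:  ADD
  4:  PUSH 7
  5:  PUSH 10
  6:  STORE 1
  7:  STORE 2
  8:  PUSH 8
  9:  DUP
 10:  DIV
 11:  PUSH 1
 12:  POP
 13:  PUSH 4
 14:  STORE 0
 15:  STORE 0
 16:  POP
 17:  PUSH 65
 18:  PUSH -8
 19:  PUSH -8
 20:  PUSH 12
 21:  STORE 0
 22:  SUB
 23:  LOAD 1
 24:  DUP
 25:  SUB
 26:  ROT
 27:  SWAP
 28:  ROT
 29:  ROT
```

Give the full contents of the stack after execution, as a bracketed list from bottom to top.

[0, 0, 65]

PUSH 4  -> [4]
PUSH -5 -> [4, -5]
ADD     -> [-1]
PUSH 7  -> [-1, 7]
PUSH 10 -> [-1, 7, 10]
STORE 1 -> [-1, 7]
STORE 2 -> [-1]
PUSH 8  -> [-1, 8]
DUP     -> [-1, 8, 8]
DIV     -> [-1, 1]
PUSH 1  -> [-1, 1, 1]
POP     -> [-1, 1]
PUSH 4  -> [-1, 1, 4]
STORE 0 -> [-1, 1]
STORE 0 -> [-1]
POP     -> []
PUSH 65 -> [65]
PUSH -8 -> [65, -8]
PUSH -8 -> [65, -8, -8]
PUSH 12 -> [65, -8, -8, 12]
STORE 0 -> [65, -8, -8]
SUB     -> [65, 0]
LOAD 1  -> [65, 0, 10]
DUP     -> [65, 0, 10, 10]
SUB     -> [65, 0, 0]
ROT     -> [0, 0, 65]
SWAP    -> [0, 65, 0]
ROT     -> [65, 0, 0]
ROT     -> [0, 0, 65]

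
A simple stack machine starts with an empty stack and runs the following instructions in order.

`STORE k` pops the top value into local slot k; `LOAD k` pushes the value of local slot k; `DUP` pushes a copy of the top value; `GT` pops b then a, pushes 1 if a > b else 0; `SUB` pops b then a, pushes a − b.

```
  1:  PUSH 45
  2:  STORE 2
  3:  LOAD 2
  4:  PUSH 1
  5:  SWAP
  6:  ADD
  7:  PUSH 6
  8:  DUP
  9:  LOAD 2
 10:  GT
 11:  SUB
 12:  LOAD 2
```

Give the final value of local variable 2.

45

PUSH 45  45
STORE 2  (empty)
LOAD 2   45
PUSH 1   45 1
SWAP     1 45
ADD      46
PUSH 6   46 6
DUP      46 6 6
LOAD 2   46 6 6 45
GT       46 6 0
SUB      46 6
LOAD 2   46 6 45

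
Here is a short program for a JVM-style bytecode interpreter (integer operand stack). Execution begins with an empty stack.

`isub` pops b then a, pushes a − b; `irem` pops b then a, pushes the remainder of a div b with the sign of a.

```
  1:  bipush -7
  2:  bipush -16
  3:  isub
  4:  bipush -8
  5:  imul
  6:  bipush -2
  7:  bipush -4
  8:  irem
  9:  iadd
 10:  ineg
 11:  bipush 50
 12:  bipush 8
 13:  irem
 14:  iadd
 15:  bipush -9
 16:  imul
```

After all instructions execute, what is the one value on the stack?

-684

bipush -7  → [-7]
bipush -16 → [-7, -16]
isub       → [9]
bipush -8  → [9, -8]
imul       → [-72]
bipush -2  → [-72, -2]
bipush -4  → [-72, -2, -4]
irem       → [-72, -2]
iadd       → [-74]
ineg       → [74]
bipush 50  → [74, 50]
bipush 8   → [74, 50, 8]
irem       → [74, 2]
iadd       → [76]
bipush -9  → [76, -9]
imul       → [-684]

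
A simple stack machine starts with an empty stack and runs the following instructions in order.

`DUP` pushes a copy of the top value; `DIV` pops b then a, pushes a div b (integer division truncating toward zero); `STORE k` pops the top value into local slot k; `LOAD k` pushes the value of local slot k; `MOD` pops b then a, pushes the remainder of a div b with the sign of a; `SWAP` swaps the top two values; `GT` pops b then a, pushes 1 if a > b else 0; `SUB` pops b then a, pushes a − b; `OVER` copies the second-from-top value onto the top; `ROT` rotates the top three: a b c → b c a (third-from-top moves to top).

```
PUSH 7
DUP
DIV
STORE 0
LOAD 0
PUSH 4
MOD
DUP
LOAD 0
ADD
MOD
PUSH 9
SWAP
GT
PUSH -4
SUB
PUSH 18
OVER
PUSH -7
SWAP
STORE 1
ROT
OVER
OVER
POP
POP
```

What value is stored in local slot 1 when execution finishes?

PUSH 7  -> [7]
DUP     -> [7, 7]
DIV     -> [1]
STORE 0 -> []
LOAD 0  -> [1]
PUSH 4  -> [1, 4]
MOD     -> [1]
DUP     -> [1, 1]
LOAD 0  -> [1, 1, 1]
ADD     -> [1, 2]
MOD     -> [1]
PUSH 9  -> [1, 9]
SWAP    -> [9, 1]
GT      -> [1]
PUSH -4 -> [1, -4]
SUB     -> [5]
PUSH 18 -> [5, 18]
OVER    -> [5, 18, 5]
PUSH -7 -> [5, 18, 5, -7]
SWAP    -> [5, 18, -7, 5]
STORE 1 -> [5, 18, -7]
ROT     -> [18, -7, 5]
OVER    -> [18, -7, 5, -7]
OVER    -> [18, -7, 5, -7, 5]
POP     -> [18, -7, 5, -7]
POP     -> [18, -7, 5]

5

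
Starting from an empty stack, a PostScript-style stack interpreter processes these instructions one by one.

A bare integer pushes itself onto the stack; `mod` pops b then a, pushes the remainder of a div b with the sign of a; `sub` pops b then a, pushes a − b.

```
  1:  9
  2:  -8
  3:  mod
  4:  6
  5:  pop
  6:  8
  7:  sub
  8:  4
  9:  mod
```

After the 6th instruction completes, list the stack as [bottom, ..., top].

9   -> [9]
-8  -> [9, -8]
mod -> [1]
6   -> [1, 6]
pop -> [1]
8   -> [1, 8]

[1, 8]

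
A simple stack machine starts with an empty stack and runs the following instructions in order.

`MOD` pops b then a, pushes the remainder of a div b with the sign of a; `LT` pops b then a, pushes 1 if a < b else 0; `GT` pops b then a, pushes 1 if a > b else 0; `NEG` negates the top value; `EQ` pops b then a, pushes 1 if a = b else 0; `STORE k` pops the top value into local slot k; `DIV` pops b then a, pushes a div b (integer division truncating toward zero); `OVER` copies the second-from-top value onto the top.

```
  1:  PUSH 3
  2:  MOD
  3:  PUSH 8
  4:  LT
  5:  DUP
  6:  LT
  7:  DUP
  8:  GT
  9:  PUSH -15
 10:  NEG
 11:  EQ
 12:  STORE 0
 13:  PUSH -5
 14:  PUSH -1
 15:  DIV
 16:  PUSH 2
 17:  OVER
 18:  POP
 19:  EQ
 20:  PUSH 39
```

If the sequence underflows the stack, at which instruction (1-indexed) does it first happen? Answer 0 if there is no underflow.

PUSH 3  [3]
MOD  — needs 2 operands, stack has 1 → underflow

2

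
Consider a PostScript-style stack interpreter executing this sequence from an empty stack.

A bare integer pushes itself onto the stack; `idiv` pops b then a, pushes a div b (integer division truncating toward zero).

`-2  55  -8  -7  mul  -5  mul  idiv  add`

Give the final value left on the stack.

-2   → -2
55   → -2 55
-8   → -2 55 -8
-7   → -2 55 -8 -7
mul  → -2 55 56
-5   → -2 55 56 -5
mul  → -2 55 -280
idiv → -2 0
add  → -2

-2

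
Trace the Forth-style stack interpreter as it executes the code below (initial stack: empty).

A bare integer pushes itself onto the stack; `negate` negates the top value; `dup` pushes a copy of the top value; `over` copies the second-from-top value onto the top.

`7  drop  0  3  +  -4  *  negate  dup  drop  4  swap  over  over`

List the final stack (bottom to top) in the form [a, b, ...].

[4, 12, 4, 12]

7      -> [7]
drop   -> []
0      -> [0]
3      -> [0, 3]
+      -> [3]
-4     -> [3, -4]
*      -> [-12]
negate -> [12]
dup    -> [12, 12]
drop   -> [12]
4      -> [12, 4]
swap   -> [4, 12]
over   -> [4, 12, 4]
over   -> [4, 12, 4, 12]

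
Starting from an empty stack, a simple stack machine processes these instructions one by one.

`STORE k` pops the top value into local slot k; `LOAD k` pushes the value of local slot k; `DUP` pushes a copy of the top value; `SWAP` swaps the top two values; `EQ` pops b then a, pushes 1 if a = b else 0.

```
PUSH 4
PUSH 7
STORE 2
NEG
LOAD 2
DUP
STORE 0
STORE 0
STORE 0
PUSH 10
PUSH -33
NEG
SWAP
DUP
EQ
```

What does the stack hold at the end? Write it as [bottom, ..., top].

[33, 1]

PUSH 4   -> 4
PUSH 7   -> 4 7
STORE 2  -> 4
NEG      -> -4
LOAD 2   -> -4 7
DUP      -> -4 7 7
STORE 0  -> -4 7
STORE 0  -> -4
STORE 0  -> (empty)
PUSH 10  -> 10
PUSH -33 -> 10 -33
NEG      -> 10 33
SWAP     -> 33 10
DUP      -> 33 10 10
EQ       -> 33 1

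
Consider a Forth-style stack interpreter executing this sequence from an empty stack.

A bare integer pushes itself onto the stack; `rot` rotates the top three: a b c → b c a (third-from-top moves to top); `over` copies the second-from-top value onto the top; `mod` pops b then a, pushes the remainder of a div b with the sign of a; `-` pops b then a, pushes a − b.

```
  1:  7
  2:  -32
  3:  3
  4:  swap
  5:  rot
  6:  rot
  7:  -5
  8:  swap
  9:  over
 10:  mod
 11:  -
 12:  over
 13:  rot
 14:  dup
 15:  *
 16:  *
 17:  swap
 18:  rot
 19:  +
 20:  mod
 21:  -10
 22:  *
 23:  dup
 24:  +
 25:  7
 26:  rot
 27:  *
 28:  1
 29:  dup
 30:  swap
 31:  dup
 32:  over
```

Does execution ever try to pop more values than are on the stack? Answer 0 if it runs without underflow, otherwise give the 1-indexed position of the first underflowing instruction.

7    -> [7]
-32  -> [7, -32]
3    -> [7, -32, 3]
swap -> [7, 3, -32]
rot  -> [3, -32, 7]
rot  -> [-32, 7, 3]
-5   -> [-32, 7, 3, -5]
swap -> [-32, 7, -5, 3]
over -> [-32, 7, -5, 3, -5]
mod  -> [-32, 7, -5, 3]
-    -> [-32, 7, -8]
over -> [-32, 7, -8, 7]
rot  -> [-32, -8, 7, 7]
dup  -> [-32, -8, 7, 7, 7]
*    -> [-32, -8, 7, 49]
*    -> [-32, -8, 343]
swap -> [-32, 343, -8]
rot  -> [343, -8, -32]
+    -> [343, -40]
mod  -> [23]
-10  -> [23, -10]
*    -> [-230]
dup  -> [-230, -230]
+    -> [-460]
7    -> [-460, 7]
rot  — needs 3 operands, stack has 2 → underflow

26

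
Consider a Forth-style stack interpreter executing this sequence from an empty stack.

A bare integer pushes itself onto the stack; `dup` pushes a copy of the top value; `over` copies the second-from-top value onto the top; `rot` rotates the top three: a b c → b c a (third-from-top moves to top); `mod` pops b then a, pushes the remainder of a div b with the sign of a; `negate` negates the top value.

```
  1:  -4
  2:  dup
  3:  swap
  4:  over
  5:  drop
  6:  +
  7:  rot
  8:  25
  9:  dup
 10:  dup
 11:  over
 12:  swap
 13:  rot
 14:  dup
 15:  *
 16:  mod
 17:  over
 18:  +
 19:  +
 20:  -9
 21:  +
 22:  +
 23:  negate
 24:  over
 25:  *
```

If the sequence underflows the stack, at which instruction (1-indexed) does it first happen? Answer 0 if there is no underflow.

7

-4    -4
dup   -4 -4
swap  -4 -4
over  -4 -4 -4
drop  -4 -4
+     -8
rot  — needs 3 operands, stack has 1 → underflow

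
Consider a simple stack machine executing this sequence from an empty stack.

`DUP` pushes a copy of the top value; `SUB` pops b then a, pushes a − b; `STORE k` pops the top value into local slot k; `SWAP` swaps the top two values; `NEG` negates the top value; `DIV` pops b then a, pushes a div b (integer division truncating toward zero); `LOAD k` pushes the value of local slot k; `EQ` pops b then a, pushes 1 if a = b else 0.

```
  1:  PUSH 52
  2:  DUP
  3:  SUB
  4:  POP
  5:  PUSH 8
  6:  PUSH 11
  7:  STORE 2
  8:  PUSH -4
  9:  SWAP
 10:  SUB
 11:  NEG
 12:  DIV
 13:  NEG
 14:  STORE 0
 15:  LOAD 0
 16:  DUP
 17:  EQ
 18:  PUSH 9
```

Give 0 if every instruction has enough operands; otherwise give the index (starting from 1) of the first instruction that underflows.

PUSH 52 -> 52
DUP     -> 52 52
SUB     -> 0
POP     -> (empty)
PUSH 8  -> 8
PUSH 11 -> 8 11
STORE 2 -> 8
PUSH -4 -> 8 -4
SWAP    -> -4 8
SUB     -> -12
NEG     -> 12
DIV  — needs 2 operands, stack has 1 → underflow

12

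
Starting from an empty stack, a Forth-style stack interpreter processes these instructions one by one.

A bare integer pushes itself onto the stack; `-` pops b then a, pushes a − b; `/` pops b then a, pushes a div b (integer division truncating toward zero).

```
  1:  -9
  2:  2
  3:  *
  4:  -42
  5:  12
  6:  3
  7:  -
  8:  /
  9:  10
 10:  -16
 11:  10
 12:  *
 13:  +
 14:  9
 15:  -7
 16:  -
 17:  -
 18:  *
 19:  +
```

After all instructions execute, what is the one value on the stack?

646

-9  -> [-9]
2   -> [-9, 2]
*   -> [-18]
-42 -> [-18, -42]
12  -> [-18, -42, 12]
3   -> [-18, -42, 12, 3]
-   -> [-18, -42, 9]
/   -> [-18, -4]
10  -> [-18, -4, 10]
-16 -> [-18, -4, 10, -16]
10  -> [-18, -4, 10, -16, 10]
*   -> [-18, -4, 10, -160]
+   -> [-18, -4, -150]
9   -> [-18, -4, -150, 9]
-7  -> [-18, -4, -150, 9, -7]
-   -> [-18, -4, -150, 16]
-   -> [-18, -4, -166]
*   -> [-18, 664]
+   -> [646]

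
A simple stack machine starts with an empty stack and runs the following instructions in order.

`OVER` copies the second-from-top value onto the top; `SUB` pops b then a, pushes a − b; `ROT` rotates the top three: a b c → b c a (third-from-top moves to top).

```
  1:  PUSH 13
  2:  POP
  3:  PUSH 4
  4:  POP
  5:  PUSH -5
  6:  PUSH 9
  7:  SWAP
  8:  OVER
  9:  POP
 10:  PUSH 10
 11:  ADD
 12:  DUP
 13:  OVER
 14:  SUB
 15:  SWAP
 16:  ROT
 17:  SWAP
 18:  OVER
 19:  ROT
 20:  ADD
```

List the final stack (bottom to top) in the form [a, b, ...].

PUSH 13  [13]
POP      []
PUSH 4   [4]
POP      []
PUSH -5  [-5]
PUSH 9   [-5, 9]
SWAP     [9, -5]
OVER     [9, -5, 9]
POP      [9, -5]
PUSH 10  [9, -5, 10]
ADD      [9, 5]
DUP      [9, 5, 5]
OVER     [9, 5, 5, 5]
SUB      [9, 5, 0]
SWAP     [9, 0, 5]
ROT      [0, 5, 9]
SWAP     [0, 9, 5]
OVER     [0, 9, 5, 9]
ROT      [0, 5, 9, 9]
ADD      [0, 5, 18]

[0, 5, 18]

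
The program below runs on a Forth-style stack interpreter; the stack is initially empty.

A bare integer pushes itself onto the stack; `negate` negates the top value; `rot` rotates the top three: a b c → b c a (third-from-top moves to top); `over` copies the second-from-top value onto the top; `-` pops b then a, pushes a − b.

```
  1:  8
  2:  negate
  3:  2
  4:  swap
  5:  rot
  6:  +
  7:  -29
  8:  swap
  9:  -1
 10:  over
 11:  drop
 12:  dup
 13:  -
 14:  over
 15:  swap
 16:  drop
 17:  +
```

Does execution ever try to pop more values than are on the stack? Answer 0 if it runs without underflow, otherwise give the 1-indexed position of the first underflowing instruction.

8      → 8
negate → -8
2      → -8 2
swap   → 2 -8
rot  — needs 3 operands, stack has 2 → underflow

5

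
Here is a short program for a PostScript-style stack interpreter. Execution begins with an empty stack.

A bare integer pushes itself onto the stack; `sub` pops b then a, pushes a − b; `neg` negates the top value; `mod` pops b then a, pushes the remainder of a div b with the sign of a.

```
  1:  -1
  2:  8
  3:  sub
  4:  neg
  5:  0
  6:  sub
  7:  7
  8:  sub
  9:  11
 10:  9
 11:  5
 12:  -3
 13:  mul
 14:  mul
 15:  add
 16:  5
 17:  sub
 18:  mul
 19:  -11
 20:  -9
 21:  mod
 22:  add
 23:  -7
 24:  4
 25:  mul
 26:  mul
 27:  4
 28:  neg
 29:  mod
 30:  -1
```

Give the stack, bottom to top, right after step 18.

[-258]

-1  : -1
8   : -1 8
sub : -9
neg : 9
0   : 9 0
sub : 9
7   : 9 7
sub : 2
11  : 2 11
9   : 2 11 9
5   : 2 11 9 5
-3  : 2 11 9 5 -3
mul : 2 11 9 -15
mul : 2 11 -135
add : 2 -124
5   : 2 -124 5
sub : 2 -129
mul : -258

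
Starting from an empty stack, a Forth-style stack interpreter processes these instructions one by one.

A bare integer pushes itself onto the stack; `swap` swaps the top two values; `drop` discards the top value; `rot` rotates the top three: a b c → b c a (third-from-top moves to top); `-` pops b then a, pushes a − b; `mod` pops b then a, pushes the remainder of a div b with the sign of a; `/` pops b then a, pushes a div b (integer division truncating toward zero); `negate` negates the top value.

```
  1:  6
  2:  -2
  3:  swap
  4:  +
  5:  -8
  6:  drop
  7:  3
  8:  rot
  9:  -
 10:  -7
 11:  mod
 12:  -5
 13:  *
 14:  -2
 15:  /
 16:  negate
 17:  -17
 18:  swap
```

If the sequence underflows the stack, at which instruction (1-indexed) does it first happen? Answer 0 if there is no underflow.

6     [6]
-2    [6, -2]
swap  [-2, 6]
+     [4]
-8    [4, -8]
drop  [4]
3     [4, 3]
rot  — needs 3 operands, stack has 2 → underflow

8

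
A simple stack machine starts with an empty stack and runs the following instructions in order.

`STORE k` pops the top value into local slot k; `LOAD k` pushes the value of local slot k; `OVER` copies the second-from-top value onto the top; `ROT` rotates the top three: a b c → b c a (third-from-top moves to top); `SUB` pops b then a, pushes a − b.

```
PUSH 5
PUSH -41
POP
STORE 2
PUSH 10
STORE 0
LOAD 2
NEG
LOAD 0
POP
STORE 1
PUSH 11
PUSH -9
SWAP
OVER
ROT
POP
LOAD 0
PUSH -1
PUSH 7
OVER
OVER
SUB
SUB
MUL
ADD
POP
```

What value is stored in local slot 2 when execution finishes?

5

PUSH 5   : [5]
PUSH -41 : [5, -41]
POP      : [5]
STORE 2  : []
PUSH 10  : [10]
STORE 0  : []
LOAD 2   : [5]
NEG      : [-5]
LOAD 0   : [-5, 10]
POP      : [-5]
STORE 1  : []
PUSH 11  : [11]
PUSH -9  : [11, -9]
SWAP     : [-9, 11]
OVER     : [-9, 11, -9]
ROT      : [11, -9, -9]
POP      : [11, -9]
LOAD 0   : [11, -9, 10]
PUSH -1  : [11, -9, 10, -1]
PUSH 7   : [11, -9, 10, -1, 7]
OVER     : [11, -9, 10, -1, 7, -1]
OVER     : [11, -9, 10, -1, 7, -1, 7]
SUB      : [11, -9, 10, -1, 7, -8]
SUB      : [11, -9, 10, -1, 15]
MUL      : [11, -9, 10, -15]
ADD      : [11, -9, -5]
POP      : [11, -9]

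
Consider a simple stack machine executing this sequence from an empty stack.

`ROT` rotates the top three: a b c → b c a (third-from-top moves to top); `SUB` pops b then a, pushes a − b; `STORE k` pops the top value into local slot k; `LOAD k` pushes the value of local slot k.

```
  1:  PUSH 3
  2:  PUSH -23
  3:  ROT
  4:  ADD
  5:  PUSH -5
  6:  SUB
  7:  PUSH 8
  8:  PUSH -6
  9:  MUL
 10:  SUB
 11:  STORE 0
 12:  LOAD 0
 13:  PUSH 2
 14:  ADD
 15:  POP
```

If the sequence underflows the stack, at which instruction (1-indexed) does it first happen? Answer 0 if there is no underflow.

3

PUSH 3   : 3
PUSH -23 : 3 -23
ROT  — needs 3 operands, stack has 2 → underflow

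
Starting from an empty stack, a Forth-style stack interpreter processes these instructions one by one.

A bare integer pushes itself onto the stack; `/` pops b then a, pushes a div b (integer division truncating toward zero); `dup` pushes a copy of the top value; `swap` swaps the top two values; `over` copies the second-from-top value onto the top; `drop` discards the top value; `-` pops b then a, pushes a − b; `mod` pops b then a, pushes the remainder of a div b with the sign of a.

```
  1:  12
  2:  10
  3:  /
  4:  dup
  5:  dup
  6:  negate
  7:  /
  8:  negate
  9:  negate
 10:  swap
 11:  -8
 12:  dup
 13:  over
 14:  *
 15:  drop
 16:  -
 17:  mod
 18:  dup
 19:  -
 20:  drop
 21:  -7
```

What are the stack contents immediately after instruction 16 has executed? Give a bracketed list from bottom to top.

[-1, 9]

12     -> [12]
10     -> [12, 10]
/      -> [1]
dup    -> [1, 1]
dup    -> [1, 1, 1]
negate -> [1, 1, -1]
/      -> [1, -1]
negate -> [1, 1]
negate -> [1, -1]
swap   -> [-1, 1]
-8     -> [-1, 1, -8]
dup    -> [-1, 1, -8, -8]
over   -> [-1, 1, -8, -8, -8]
*      -> [-1, 1, -8, 64]
drop   -> [-1, 1, -8]
-      -> [-1, 9]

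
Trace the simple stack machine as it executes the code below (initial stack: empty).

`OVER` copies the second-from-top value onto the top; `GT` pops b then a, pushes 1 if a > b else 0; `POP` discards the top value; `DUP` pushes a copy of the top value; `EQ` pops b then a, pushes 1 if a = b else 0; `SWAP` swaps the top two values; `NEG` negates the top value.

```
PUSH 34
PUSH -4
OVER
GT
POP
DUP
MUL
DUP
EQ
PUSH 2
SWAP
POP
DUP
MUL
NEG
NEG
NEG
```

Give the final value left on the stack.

PUSH 34 -> [34]
PUSH -4 -> [34, -4]
OVER    -> [34, -4, 34]
GT      -> [34, 0]
POP     -> [34]
DUP     -> [34, 34]
MUL     -> [1156]
DUP     -> [1156, 1156]
EQ      -> [1]
PUSH 2  -> [1, 2]
SWAP    -> [2, 1]
POP     -> [2]
DUP     -> [2, 2]
MUL     -> [4]
NEG     -> [-4]
NEG     -> [4]
NEG     -> [-4]

-4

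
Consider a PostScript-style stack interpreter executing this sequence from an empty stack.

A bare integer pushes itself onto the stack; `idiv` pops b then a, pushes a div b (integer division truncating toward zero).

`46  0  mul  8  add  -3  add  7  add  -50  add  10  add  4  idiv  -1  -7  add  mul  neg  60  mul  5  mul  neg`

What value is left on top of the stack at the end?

46    46
0     46 0
mul   0
8     0 8
add   8
-3    8 -3
add   5
7     5 7
add   12
-50   12 -50
add   -38
10    -38 10
add   -28
4     -28 4
idiv  -7
-1    -7 -1
-7    -7 -1 -7
add   -7 -8
mul   56
neg   -56
60    -56 60
mul   -3360
5     -3360 5
mul   -16800
neg   16800

16800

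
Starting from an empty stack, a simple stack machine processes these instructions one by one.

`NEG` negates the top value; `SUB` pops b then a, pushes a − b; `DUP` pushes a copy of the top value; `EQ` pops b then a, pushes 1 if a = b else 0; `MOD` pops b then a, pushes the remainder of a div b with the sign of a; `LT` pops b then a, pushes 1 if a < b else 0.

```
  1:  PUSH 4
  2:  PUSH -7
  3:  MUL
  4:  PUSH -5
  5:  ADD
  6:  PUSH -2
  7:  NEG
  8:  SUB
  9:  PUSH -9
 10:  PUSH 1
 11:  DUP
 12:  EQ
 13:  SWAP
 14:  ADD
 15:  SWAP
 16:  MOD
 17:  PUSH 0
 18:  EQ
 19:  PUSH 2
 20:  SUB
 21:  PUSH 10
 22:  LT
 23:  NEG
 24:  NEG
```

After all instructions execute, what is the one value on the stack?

1

PUSH 4  → 4
PUSH -7 → 4 -7
MUL     → -28
PUSH -5 → -28 -5
ADD     → -33
PUSH -2 → -33 -2
NEG     → -33 2
SUB     → -35
PUSH -9 → -35 -9
PUSH 1  → -35 -9 1
DUP     → -35 -9 1 1
EQ      → -35 -9 1
SWAP    → -35 1 -9
ADD     → -35 -8
SWAP    → -8 -35
MOD     → -8
PUSH 0  → -8 0
EQ      → 0
PUSH 2  → 0 2
SUB     → -2
PUSH 10 → -2 10
LT      → 1
NEG     → -1
NEG     → 1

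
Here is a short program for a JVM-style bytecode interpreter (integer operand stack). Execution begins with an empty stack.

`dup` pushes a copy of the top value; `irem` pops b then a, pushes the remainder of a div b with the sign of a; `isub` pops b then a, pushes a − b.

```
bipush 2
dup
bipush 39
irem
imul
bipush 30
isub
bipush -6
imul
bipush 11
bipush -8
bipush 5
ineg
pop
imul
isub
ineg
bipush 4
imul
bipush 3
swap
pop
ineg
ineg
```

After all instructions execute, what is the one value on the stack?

3

bipush 2   2
dup        2 2
bipush 39  2 2 39
irem       2 2
imul       4
bipush 30  4 30
isub       -26
bipush -6  -26 -6
imul       156
bipush 11  156 11
bipush -8  156 11 -8
bipush 5   156 11 -8 5
ineg       156 11 -8 -5
pop        156 11 -8
imul       156 -88
isub       244
ineg       -244
bipush 4   -244 4
imul       -976
bipush 3   -976 3
swap       3 -976
pop        3
ineg       -3
ineg       3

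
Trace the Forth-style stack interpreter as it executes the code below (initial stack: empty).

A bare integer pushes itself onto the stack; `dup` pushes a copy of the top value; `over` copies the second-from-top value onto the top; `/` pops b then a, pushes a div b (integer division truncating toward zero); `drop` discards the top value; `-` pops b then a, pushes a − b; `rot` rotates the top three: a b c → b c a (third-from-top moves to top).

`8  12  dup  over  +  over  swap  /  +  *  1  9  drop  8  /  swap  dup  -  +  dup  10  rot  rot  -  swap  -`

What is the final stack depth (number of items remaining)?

8    : 8
12   : 8 12
dup  : 8 12 12
over : 8 12 12 12
+    : 8 12 24
over : 8 12 24 12
swap : 8 12 12 24
/    : 8 12 0
+    : 8 12
*    : 96
1    : 96 1
9    : 96 1 9
drop : 96 1
8    : 96 1 8
/    : 96 0
swap : 0 96
dup  : 0 96 96
-    : 0 0
+    : 0
dup  : 0 0
10   : 0 0 10
rot  : 0 10 0
rot  : 10 0 0
-    : 10 0
swap : 0 10
-    : -10

1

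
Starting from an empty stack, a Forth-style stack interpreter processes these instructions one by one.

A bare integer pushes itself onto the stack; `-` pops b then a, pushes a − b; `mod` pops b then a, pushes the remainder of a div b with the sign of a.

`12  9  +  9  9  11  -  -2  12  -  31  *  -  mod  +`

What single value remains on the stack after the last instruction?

30

12  → [12]
9   → [12, 9]
+   → [21]
9   → [21, 9]
9   → [21, 9, 9]
11  → [21, 9, 9, 11]
-   → [21, 9, -2]
-2  → [21, 9, -2, -2]
12  → [21, 9, -2, -2, 12]
-   → [21, 9, -2, -14]
31  → [21, 9, -2, -14, 31]
*   → [21, 9, -2, -434]
-   → [21, 9, 432]
mod → [21, 9]
+   → [30]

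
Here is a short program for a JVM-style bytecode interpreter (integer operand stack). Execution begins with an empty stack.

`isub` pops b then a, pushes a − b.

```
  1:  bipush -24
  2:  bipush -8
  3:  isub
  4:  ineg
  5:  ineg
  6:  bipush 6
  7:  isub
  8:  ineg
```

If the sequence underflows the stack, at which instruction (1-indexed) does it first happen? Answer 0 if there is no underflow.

0

bipush -24 → [-24]
bipush -8  → [-24, -8]
isub       → [-16]
ineg       → [16]
ineg       → [-16]
bipush 6   → [-16, 6]
isub       → [-22]
ineg       → [22]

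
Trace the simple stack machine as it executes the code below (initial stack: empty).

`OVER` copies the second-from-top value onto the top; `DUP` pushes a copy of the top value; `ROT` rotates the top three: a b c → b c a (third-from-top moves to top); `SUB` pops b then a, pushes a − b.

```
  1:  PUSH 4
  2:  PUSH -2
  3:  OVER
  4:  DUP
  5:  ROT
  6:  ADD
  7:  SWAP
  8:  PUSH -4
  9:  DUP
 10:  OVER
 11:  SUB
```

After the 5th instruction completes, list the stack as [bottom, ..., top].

PUSH 4  → [4]
PUSH -2 → [4, -2]
OVER    → [4, -2, 4]
DUP     → [4, -2, 4, 4]
ROT     → [4, 4, 4, -2]

[4, 4, 4, -2]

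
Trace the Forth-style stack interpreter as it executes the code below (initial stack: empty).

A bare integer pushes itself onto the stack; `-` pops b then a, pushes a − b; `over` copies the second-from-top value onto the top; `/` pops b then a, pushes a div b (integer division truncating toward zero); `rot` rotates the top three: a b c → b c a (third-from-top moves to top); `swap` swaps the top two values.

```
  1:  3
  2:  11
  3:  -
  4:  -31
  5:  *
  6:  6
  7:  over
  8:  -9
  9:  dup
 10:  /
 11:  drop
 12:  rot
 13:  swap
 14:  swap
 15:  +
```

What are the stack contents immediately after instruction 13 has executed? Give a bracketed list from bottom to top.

3    → 3
11   → 3 11
-    → -8
-31  → -8 -31
*    → 248
6    → 248 6
over → 248 6 248
-9   → 248 6 248 -9
dup  → 248 6 248 -9 -9
/    → 248 6 248 1
drop → 248 6 248
rot  → 6 248 248
swap → 6 248 248

[6, 248, 248]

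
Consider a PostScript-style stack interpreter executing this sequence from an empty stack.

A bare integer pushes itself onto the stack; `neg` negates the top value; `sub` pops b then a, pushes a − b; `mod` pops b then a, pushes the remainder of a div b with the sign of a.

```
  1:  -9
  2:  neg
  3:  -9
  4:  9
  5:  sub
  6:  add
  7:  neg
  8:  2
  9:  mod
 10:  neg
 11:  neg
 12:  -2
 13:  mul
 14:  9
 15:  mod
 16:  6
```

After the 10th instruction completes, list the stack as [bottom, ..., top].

[-1]

-9  : -9
neg : 9
-9  : 9 -9
9   : 9 -9 9
sub : 9 -18
add : -9
neg : 9
2   : 9 2
mod : 1
neg : -1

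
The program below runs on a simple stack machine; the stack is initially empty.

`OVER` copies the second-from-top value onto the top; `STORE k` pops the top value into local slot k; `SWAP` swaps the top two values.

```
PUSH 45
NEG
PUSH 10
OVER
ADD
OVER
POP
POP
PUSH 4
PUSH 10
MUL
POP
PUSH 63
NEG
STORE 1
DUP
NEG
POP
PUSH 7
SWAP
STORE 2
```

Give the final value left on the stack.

7

PUSH 45 -> [45]
NEG     -> [-45]
PUSH 10 -> [-45, 10]
OVER    -> [-45, 10, -45]
ADD     -> [-45, -35]
OVER    -> [-45, -35, -45]
POP     -> [-45, -35]
POP     -> [-45]
PUSH 4  -> [-45, 4]
PUSH 10 -> [-45, 4, 10]
MUL     -> [-45, 40]
POP     -> [-45]
PUSH 63 -> [-45, 63]
NEG     -> [-45, -63]
STORE 1 -> [-45]
DUP     -> [-45, -45]
NEG     -> [-45, 45]
POP     -> [-45]
PUSH 7  -> [-45, 7]
SWAP    -> [7, -45]
STORE 2 -> [7]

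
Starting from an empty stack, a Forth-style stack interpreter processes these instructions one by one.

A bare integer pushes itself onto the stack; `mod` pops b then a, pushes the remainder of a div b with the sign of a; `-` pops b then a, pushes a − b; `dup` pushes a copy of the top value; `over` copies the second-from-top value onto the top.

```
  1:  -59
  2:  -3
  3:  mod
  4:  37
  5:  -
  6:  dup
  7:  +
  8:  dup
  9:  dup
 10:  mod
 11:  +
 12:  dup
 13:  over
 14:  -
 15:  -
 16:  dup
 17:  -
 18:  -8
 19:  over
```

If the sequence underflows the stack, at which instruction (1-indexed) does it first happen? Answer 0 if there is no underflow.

-59   -59
-3    -59 -3
mod   -2
37    -2 37
-     -39
dup   -39 -39
+     -78
dup   -78 -78
dup   -78 -78 -78
mod   -78 0
+     -78
dup   -78 -78
over  -78 -78 -78
-     -78 0
-     -78
dup   -78 -78
-     0
-8    0 -8
over  0 -8 0

0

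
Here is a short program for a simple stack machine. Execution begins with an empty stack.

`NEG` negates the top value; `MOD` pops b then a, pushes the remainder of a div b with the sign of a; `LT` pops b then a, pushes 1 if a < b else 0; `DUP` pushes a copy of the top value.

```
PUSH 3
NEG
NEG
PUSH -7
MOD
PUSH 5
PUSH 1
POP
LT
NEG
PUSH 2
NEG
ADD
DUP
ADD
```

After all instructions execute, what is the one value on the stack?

-6

PUSH 3  : [3]
NEG     : [-3]
NEG     : [3]
PUSH -7 : [3, -7]
MOD     : [3]
PUSH 5  : [3, 5]
PUSH 1  : [3, 5, 1]
POP     : [3, 5]
LT      : [1]
NEG     : [-1]
PUSH 2  : [-1, 2]
NEG     : [-1, -2]
ADD     : [-3]
DUP     : [-3, -3]
ADD     : [-6]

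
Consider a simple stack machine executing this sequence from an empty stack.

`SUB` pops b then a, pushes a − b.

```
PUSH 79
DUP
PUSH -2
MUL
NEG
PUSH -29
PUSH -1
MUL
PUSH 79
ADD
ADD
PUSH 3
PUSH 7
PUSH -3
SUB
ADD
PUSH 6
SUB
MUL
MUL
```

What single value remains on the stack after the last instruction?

PUSH 79  : 79
DUP      : 79 79
PUSH -2  : 79 79 -2
MUL      : 79 -158
NEG      : 79 158
PUSH -29 : 79 158 -29
PUSH -1  : 79 158 -29 -1
MUL      : 79 158 29
PUSH 79  : 79 158 29 79
ADD      : 79 158 108
ADD      : 79 266
PUSH 3   : 79 266 3
PUSH 7   : 79 266 3 7
PUSH -3  : 79 266 3 7 -3
SUB      : 79 266 3 10
ADD      : 79 266 13
PUSH 6   : 79 266 13 6
SUB      : 79 266 7
MUL      : 79 1862
MUL      : 147098

147098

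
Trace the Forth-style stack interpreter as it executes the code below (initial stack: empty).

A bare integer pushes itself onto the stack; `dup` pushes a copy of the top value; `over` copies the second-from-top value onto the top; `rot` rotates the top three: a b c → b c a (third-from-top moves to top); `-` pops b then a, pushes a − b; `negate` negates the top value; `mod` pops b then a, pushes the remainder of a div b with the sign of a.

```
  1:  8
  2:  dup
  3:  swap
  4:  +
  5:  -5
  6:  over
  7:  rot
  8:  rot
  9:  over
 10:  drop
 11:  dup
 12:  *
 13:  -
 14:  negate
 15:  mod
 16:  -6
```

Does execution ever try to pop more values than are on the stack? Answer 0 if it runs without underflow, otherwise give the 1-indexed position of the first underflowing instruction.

8       [8]
dup     [8, 8]
swap    [8, 8]
+       [16]
-5      [16, -5]
over    [16, -5, 16]
rot     [-5, 16, 16]
rot     [16, 16, -5]
over    [16, 16, -5, 16]
drop    [16, 16, -5]
dup     [16, 16, -5, -5]
*       [16, 16, 25]
-       [16, -9]
negate  [16, 9]
mod     [7]
-6      [7, -6]

0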